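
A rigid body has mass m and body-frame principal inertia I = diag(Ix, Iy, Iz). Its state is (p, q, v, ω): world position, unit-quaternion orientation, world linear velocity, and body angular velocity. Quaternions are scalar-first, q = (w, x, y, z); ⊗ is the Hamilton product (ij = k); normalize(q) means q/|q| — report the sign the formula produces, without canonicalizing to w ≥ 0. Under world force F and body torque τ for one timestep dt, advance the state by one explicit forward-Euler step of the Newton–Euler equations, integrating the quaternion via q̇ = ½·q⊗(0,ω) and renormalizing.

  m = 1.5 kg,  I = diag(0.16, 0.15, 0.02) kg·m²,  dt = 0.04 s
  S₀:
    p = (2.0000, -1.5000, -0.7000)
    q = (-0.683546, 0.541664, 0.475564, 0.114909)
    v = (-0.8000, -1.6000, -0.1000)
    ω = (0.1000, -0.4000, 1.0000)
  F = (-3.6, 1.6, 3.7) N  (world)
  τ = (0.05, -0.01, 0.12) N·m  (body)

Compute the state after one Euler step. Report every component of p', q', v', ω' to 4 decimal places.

p' = (1.9680, -1.5640, -0.7040)
q' = (-0.6830, 0.5506, 0.4703, 0.0959)
v' = (-0.8960, -1.5573, -0.0013)
ω' = (0.0995, -0.4064, 1.2392)

p' = p + v·dt = (1.9680, -1.5640, -0.7040)
new velocity v' = (-0.8960, -1.5573, -0.0013)
ω×(Iω) gyroscopic = (0.0520, 0.0140, 0.0004)
(τ − ω×Iω)/I = (-0.0125, -0.1600, 5.9800)
new body rate ω' = (0.0995, -0.4064, 1.2392)
q⊗(0,ω) = (0.0211502, 0.4531730, -0.2567547, -0.9477680)
q + ½dt·q⊗(0,ω), renormalized = (-0.6830, 0.5506, 0.4703, 0.0959)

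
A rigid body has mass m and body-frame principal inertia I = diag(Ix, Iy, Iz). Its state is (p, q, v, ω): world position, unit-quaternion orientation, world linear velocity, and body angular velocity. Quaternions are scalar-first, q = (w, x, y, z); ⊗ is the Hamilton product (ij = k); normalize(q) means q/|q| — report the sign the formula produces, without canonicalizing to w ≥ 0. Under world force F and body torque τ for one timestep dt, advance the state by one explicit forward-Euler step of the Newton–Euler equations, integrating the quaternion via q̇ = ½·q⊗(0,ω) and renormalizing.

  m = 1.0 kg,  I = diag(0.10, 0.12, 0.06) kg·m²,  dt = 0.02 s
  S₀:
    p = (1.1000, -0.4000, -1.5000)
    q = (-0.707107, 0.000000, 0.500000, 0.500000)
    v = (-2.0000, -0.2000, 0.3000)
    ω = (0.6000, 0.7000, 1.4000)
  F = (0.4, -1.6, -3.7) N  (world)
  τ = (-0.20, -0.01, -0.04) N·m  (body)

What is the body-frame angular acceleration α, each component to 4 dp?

α = (-1.4120, -0.3633, -0.8067)

precession coupling ω×(Iω) = (-0.0588, 0.0336, 0.0084)
α = I⁻¹(τ − ω×Iω) = (-1.4120, -0.3633, -0.8067)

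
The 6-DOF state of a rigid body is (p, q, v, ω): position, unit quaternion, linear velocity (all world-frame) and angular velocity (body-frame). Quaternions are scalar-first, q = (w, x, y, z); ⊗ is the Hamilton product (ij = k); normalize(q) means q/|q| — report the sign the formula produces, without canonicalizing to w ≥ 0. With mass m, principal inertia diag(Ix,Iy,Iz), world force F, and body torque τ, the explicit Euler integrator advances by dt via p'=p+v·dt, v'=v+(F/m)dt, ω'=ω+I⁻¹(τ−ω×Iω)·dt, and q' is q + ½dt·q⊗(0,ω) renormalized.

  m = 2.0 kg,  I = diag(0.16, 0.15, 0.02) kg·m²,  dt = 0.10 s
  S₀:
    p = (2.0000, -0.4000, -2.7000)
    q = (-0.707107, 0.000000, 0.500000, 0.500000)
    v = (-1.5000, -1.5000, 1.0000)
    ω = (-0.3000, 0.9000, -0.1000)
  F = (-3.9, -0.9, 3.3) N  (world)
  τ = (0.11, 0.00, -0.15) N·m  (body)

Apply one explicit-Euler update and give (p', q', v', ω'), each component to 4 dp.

ω×(Iω) gyroscopic = (0.0117, 0.0042, 0.0027)
(τ − ω×Iω)/I = (0.6144, -0.0280, -7.6350)
ω + α·dt = (-0.2386, 0.8972, -0.8635)
2q̇ = q⊗(0,ω) = (-0.4000000, -0.2878679, -0.7863963, 0.2207107)
q' = normalize(q + ½dt·q⊗(0,ω)) = (-0.7263, -0.0144, 0.4602, 0.5105)
new position p' = (1.8500, -0.5500, -2.6000)
new velocity v' = (-1.6950, -1.5450, 1.1650)

p' = (1.8500, -0.5500, -2.6000)
q' = (-0.7263, -0.0144, 0.4602, 0.5105)
v' = (-1.6950, -1.5450, 1.1650)
ω' = (-0.2386, 0.8972, -0.8635)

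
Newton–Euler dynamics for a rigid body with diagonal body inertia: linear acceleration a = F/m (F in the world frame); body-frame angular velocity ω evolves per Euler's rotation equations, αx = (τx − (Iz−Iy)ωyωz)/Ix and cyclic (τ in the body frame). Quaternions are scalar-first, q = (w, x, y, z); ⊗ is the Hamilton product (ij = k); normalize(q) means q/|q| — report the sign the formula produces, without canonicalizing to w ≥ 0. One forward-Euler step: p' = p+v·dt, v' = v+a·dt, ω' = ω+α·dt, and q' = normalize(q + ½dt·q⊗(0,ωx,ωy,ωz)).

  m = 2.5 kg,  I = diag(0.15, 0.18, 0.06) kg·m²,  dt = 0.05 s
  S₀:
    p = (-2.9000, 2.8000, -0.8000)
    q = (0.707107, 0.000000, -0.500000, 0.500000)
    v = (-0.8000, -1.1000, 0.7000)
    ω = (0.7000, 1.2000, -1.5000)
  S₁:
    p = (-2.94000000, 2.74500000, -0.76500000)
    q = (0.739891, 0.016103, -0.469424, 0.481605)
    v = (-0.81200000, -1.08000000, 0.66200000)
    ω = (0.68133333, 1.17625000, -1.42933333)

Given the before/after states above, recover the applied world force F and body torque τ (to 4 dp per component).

rate change Δω = (-0.01866667, -0.02375000, 0.07066667)
gyro term ω₀×Iω₀ = (0.2160, -0.0945, 0.0252)
τ = I·(Δω/dt) + ω₀×(Iω₀) = (0.1600, -0.1800, 0.1100)
Δv = v₁−v₀ = (-0.01200000, 0.02000000, -0.03800000)
F = m·Δv/dt = (-0.6000, 1.0000, -1.9000)

F = (-0.6000, 1.0000, -1.9000)
τ = (0.1600, -0.1800, 0.1100)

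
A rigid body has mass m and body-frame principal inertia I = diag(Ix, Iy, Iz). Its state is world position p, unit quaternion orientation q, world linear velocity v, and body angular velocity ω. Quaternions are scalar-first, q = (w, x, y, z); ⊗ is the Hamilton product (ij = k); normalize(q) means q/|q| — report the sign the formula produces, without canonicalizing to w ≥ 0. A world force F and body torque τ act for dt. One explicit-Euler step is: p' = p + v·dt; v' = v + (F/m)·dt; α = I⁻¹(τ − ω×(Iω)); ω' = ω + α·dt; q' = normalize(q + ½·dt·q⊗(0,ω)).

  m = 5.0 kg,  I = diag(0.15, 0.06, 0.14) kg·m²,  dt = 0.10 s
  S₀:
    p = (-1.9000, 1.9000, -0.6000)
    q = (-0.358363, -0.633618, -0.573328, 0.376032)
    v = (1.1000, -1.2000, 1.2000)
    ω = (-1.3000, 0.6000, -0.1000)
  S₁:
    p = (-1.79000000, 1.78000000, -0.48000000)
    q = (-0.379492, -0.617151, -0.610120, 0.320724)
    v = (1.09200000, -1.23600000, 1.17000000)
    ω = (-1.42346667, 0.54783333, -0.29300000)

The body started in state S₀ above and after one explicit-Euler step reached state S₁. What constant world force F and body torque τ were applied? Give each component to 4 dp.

velocity change Δv = (-0.00800000, -0.03600000, -0.03000000)
F = m·Δv/dt = (-0.4000, -1.8000, -1.5000)
rate change Δω = (-0.12346667, -0.05216667, -0.19300000)
applied torque τ = (-0.1900, -0.0300, -0.2000)

F = (-0.4000, -1.8000, -1.5000)
τ = (-0.1900, -0.0300, -0.2000)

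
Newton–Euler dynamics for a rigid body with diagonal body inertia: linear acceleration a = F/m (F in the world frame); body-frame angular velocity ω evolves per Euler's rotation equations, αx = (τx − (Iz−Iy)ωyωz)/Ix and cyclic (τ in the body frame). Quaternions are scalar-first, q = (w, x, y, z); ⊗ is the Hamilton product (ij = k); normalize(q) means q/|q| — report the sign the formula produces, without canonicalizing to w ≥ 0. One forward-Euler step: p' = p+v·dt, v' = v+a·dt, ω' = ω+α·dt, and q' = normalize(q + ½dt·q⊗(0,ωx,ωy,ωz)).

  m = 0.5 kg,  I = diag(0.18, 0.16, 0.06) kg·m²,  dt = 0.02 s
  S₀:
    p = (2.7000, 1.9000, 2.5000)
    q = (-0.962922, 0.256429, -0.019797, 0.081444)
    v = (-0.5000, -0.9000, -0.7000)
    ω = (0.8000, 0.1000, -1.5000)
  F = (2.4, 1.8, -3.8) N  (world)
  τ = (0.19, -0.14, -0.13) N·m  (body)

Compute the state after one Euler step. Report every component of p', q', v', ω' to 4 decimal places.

p' = (2.6900, 1.8820, 2.4860)
q' = (-0.9636, 0.2489, -0.0163, 0.0963)
v' = (-0.4040, -0.8280, -0.8520)
ω' = (0.8194, 0.1005, -1.5428)

gyro term ω×Iω = (0.0150, -0.1440, -0.0016)
angular accel α = (0.9722, 0.0250, -2.1400)
new body rate ω' = (0.8194, 0.1005, -1.5428)
Hamilton product q⊗(0,ω) = (-0.0809975, -0.7487865, 0.3535065, 1.4858635)
updated quaternion q' = (-0.9636, 0.2489, -0.0163, 0.0963)
p + v·dt = (2.6900, 1.8820, 2.4860)
v' = v + a·dt = (-0.4040, -0.8280, -0.8520)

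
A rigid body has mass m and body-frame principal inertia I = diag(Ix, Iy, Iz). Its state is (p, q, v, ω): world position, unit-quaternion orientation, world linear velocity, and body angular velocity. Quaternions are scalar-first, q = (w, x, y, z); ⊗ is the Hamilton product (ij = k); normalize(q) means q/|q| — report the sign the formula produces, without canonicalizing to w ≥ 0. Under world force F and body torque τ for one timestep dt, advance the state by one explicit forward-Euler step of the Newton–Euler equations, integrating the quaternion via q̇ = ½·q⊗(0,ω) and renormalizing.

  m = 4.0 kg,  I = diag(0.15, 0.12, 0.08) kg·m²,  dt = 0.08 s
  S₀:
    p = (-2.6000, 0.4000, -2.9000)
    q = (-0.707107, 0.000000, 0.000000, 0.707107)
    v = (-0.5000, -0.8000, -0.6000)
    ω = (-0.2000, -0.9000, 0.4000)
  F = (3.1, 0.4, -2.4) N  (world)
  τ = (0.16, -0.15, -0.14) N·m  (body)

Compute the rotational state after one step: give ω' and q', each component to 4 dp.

ω' = (-0.1223, -0.9963, 0.2654)
q' = (-0.7178, 0.0311, 0.0198, 0.6952)

α = I⁻¹(τ − ω×Iω) = (0.9707, -1.2033, -1.6825)
new body rate ω' = (-0.1223, -0.9963, 0.2654)
q⊗(0,ω) = (-0.2828428, 0.7778177, 0.4949749, -0.2828428)
q' = normalize(q + ½dt·q⊗(0,ω)) = (-0.7178, 0.0311, 0.0198, 0.6952)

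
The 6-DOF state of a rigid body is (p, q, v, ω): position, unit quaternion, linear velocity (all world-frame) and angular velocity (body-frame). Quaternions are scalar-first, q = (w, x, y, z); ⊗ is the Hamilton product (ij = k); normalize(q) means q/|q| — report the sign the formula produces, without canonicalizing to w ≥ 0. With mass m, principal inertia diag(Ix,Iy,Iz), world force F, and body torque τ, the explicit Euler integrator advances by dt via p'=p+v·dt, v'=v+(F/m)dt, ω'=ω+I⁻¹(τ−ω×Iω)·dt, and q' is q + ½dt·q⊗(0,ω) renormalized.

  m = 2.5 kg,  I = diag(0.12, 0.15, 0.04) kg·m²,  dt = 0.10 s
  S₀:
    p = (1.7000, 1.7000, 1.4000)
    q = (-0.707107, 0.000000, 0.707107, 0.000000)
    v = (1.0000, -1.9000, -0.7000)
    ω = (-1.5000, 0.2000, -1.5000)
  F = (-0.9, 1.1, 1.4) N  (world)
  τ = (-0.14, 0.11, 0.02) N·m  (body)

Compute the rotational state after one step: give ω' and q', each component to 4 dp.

ω' = (-1.6442, 0.1533, -1.4275)
q' = (-0.7102, 0.0000, 0.6961, 0.1055)

precession coupling ω×(Iω) = (0.0330, 0.1800, -0.0090)
(τ − ω×Iω)/I = (-1.4417, -0.4667, 0.7250)
new body rate ω' = (-1.6442, 0.1533, -1.4275)
Hamilton product q⊗(0,ω) = (-0.1414214, 0.0000000, -0.1414214, 2.1213210)
q + ½dt·q⊗(0,ω), renormalized = (-0.7102, 0.0000, 0.6961, 0.1055)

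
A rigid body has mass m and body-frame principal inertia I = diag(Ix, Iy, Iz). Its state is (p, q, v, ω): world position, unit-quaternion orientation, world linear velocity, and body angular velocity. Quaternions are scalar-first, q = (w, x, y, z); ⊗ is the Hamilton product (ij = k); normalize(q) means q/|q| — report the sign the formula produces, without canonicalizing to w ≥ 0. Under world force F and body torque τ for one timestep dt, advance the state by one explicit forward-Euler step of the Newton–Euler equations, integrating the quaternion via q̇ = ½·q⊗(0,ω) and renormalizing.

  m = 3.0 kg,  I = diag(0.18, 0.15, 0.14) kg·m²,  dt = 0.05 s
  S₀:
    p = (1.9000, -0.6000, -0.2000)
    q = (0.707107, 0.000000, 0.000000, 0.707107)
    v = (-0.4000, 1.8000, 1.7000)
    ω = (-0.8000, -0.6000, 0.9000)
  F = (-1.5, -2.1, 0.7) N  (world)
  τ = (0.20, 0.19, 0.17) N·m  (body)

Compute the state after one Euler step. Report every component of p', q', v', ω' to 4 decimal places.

ω×(Iω) gyroscopic = (0.0054, -0.0288, -0.0144)
angular accel α = (1.0811, 1.4587, 1.3171)
ω + α·dt = (-0.7459, -0.5271, 0.9659)
2q̇ = q⊗(0,ω) = (-0.6363963, -0.1414214, -0.9899498, 0.6363963)
updated quaternion q' = (0.6908, -0.0035, -0.0247, 0.7226)
new position p' = (1.8800, -0.5100, -0.1150)
new velocity v' = (-0.4250, 1.7650, 1.7117)

p' = (1.8800, -0.5100, -0.1150)
q' = (0.6908, -0.0035, -0.0247, 0.7226)
v' = (-0.4250, 1.7650, 1.7117)
ω' = (-0.7459, -0.5271, 0.9659)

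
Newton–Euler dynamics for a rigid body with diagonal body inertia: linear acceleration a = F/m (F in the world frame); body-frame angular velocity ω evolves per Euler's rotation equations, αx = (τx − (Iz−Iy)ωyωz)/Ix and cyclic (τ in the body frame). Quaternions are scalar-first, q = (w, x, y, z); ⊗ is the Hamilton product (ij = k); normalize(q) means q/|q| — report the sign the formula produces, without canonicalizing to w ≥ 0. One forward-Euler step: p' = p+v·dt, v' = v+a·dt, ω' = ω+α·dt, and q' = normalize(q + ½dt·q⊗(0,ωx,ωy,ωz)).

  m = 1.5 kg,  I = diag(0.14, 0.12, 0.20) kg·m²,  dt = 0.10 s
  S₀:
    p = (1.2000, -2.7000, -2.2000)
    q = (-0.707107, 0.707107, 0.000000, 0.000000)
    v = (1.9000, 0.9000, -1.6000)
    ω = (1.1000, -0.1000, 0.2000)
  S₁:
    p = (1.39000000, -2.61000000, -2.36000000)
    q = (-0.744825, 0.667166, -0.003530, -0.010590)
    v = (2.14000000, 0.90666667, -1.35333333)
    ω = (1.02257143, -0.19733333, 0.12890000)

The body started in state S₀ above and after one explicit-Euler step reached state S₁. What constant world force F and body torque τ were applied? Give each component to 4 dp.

F = (3.6000, 0.1000, 3.7000)
τ = (-0.1100, -0.1300, -0.1400)

rate change Δω = (-0.07742857, -0.09733333, -0.07110000)
gyro term ω₀×Iω₀ = (-0.0016, -0.0132, 0.0022)
τ = I·(Δω/dt) + ω₀×(Iω₀) = (-0.1100, -0.1300, -0.1400)
v₁ − v₀ = (0.24000000, 0.00666667, 0.24666667)
applied force F = (3.6000, 0.1000, 3.7000)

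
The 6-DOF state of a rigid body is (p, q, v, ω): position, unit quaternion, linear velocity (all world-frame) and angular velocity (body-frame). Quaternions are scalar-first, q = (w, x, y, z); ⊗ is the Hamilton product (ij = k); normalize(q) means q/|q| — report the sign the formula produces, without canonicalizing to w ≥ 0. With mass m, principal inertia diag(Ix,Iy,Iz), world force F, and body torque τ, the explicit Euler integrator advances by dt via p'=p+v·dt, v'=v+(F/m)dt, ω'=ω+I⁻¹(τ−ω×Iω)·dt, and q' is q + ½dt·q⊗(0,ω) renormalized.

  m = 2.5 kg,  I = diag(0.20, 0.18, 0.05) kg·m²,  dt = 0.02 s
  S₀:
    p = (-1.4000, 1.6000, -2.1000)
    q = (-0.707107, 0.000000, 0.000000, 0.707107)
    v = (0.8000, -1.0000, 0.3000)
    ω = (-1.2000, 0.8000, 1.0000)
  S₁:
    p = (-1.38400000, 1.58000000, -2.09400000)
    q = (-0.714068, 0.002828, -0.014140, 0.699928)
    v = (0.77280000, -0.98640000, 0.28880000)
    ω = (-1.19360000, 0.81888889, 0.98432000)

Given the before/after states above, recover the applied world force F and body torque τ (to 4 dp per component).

Δv = v₁−v₀ = (-0.02720000, 0.01360000, -0.01120000)
F = m·Δv/dt = (-3.4000, 1.7000, -1.4000)
rate change Δω = (0.00640000, 0.01888889, -0.01568000)
gyro term ω₀×Iω₀ = (-0.1040, -0.1800, 0.0192)
I·α + gyro = (-0.0400, -0.0100, -0.0200)

F = (-3.4000, 1.7000, -1.4000)
τ = (-0.0400, -0.0100, -0.0200)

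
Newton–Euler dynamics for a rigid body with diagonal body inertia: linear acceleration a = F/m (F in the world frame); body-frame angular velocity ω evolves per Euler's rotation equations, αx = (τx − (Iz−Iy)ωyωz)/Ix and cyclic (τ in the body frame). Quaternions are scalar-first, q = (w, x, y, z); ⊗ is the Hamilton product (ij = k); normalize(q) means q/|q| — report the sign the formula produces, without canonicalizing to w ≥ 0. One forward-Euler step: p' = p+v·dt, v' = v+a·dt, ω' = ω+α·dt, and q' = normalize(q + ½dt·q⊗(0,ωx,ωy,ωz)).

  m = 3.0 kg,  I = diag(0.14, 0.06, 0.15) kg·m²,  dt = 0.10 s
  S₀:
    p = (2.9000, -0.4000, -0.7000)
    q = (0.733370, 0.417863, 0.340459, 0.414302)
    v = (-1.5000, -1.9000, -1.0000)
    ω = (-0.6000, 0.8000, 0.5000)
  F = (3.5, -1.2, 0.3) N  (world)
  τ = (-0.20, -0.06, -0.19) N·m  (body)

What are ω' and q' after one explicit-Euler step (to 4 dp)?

ω' = (-0.7686, 0.6950, 0.3477)
q' = (0.7208, 0.3872, 0.3464, 0.4588)

gyro term ω×Iω = (0.0360, 0.0030, 0.0384)
angular accel α = (-1.6857, -1.0500, -1.5227)
ω' = ω + α·dt = (-0.7686, 0.6950, 0.3477)
q⊗(0,ω) = (-0.2288004, -0.6012341, 0.1291833, 0.9052508)
updated quaternion q' = (0.7208, 0.3872, 0.3464, 0.4588)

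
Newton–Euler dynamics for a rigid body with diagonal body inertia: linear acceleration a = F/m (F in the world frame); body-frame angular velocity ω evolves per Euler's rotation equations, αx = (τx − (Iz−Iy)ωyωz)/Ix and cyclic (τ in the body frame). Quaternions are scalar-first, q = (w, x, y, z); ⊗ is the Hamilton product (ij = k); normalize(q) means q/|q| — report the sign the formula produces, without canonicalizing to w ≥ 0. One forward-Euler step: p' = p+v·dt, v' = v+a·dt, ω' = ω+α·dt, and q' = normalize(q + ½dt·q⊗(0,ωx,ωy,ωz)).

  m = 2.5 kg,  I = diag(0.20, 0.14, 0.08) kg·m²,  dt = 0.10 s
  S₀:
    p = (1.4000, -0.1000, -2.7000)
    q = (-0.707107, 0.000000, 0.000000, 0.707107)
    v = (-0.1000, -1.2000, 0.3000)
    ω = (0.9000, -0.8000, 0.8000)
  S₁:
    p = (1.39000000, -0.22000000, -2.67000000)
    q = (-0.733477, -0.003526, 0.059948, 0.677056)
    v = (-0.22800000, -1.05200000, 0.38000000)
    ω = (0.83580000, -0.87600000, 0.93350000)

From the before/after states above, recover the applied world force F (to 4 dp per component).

F = (-3.2000, 3.7000, 2.0000)

Δv = v₁−v₀ = (-0.12800000, 0.14800000, 0.08000000)
m·(v₁−v₀)/dt = (-3.2000, 3.7000, 2.0000)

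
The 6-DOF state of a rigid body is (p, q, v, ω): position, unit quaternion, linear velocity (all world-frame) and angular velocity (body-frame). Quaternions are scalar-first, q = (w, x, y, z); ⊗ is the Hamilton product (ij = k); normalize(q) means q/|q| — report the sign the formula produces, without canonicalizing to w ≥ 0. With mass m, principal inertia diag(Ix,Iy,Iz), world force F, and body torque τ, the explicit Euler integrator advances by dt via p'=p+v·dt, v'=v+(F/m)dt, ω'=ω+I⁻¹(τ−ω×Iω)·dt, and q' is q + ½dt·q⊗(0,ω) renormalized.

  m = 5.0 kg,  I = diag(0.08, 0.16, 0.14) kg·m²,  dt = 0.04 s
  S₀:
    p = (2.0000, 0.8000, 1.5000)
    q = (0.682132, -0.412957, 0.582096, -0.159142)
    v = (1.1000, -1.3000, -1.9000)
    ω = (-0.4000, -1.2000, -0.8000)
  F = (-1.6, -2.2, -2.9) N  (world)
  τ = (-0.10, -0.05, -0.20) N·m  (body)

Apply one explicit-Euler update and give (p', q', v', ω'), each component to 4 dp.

p' = (2.0440, 0.7480, 1.4240)
q' = (0.6899, -0.4314, 0.5601, -0.1554)
v' = (1.0872, -1.3176, -1.9232)
ω' = (-0.4404, -1.2077, -0.8681)

ω×(Iω) gyroscopic = (-0.0192, -0.0192, 0.0384)
angular accel α = (-1.0100, -0.1925, -1.7029)
ω' = ω + α·dt = (-0.4404, -1.2077, -0.8681)
q⊗(0,ω) = (0.4060188, -0.9295000, -1.0852672, 0.1826812)
updated quaternion q' = (0.6899, -0.4314, 0.5601, -0.1554)
a = F/m = (-0.3200, -0.4400, -0.5800)
p' = p + v·dt = (2.0440, 0.7480, 1.4240)
v + (F/m)dt = (1.0872, -1.3176, -1.9232)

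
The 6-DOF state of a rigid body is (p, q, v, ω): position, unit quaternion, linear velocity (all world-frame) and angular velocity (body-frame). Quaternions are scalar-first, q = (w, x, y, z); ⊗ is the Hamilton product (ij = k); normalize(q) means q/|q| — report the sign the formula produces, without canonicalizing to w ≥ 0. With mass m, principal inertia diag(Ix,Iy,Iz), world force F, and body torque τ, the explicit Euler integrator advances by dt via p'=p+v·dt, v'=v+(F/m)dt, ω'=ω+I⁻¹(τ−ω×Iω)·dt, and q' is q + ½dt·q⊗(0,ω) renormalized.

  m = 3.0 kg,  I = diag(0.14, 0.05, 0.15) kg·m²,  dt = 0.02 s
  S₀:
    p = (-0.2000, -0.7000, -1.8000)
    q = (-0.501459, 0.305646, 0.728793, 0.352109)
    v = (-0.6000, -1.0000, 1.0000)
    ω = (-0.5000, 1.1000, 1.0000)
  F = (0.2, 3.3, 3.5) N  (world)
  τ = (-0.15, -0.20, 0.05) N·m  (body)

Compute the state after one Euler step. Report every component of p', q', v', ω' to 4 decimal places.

angular accel α = (-1.8571, -4.1000, 0.0033)
ω + α·dt = (-0.5371, 1.0180, 1.0001)
Hamilton product q⊗(0,ω) = (-1.0009583, 0.5922026, -1.0333054, 0.1991481)
q + ½dt·q⊗(0,ω), renormalized = (-0.5114, 0.3115, 0.7184, 0.3541)
linear accel F/m = (0.0667, 1.1000, 1.1667)
p' = p + v·dt = (-0.2120, -0.7200, -1.7800)
v + (F/m)dt = (-0.5987, -0.9780, 1.0233)

p' = (-0.2120, -0.7200, -1.7800)
q' = (-0.5114, 0.3115, 0.7184, 0.3541)
v' = (-0.5987, -0.9780, 1.0233)
ω' = (-0.5371, 1.0180, 1.0001)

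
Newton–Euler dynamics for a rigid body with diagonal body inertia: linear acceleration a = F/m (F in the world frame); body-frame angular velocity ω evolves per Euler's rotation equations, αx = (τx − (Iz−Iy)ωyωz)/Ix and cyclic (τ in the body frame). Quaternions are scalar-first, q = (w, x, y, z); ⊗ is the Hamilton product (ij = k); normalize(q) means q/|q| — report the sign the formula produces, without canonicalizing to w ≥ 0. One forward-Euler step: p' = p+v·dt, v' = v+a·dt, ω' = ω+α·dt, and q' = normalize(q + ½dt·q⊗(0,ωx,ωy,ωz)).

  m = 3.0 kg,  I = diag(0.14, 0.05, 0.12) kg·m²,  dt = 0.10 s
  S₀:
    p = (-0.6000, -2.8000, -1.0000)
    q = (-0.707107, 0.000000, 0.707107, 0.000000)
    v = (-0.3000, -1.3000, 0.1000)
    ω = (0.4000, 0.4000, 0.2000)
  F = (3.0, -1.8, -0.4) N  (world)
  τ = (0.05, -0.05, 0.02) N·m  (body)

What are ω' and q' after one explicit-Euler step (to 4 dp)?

α = I⁻¹(τ − ω×Iω) = (0.3171, -1.0320, 0.2867)
ω' = ω + α·dt = (0.4317, 0.2968, 0.2287)
2q̇ = q⊗(0,ω) = (-0.2828428, -0.1414214, -0.2828428, -0.4242642)
q' = normalize(q + ½dt·q⊗(0,ω)) = (-0.7209, -0.0071, 0.6927, -0.0212)

ω' = (0.4317, 0.2968, 0.2287)
q' = (-0.7209, -0.0071, 0.6927, -0.0212)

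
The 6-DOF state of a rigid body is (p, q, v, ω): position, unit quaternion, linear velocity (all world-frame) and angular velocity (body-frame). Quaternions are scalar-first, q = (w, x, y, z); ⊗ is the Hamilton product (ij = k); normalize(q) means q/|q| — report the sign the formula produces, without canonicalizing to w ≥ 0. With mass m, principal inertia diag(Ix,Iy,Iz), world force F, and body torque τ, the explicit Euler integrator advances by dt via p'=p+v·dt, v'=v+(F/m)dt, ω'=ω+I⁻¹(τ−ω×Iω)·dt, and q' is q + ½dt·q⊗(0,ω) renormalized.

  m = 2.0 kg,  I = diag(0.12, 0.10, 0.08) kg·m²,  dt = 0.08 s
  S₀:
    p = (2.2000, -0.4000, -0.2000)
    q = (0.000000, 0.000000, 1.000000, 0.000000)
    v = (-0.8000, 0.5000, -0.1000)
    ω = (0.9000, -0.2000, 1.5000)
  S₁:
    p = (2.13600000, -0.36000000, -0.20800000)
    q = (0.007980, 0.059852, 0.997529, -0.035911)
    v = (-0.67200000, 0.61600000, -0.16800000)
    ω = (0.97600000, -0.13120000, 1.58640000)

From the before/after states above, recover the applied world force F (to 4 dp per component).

F = (3.2000, 2.9000, -1.7000)

Δv = v₁−v₀ = (0.12800000, 0.11600000, -0.06800000)
applied force F = (3.2000, 2.9000, -1.7000)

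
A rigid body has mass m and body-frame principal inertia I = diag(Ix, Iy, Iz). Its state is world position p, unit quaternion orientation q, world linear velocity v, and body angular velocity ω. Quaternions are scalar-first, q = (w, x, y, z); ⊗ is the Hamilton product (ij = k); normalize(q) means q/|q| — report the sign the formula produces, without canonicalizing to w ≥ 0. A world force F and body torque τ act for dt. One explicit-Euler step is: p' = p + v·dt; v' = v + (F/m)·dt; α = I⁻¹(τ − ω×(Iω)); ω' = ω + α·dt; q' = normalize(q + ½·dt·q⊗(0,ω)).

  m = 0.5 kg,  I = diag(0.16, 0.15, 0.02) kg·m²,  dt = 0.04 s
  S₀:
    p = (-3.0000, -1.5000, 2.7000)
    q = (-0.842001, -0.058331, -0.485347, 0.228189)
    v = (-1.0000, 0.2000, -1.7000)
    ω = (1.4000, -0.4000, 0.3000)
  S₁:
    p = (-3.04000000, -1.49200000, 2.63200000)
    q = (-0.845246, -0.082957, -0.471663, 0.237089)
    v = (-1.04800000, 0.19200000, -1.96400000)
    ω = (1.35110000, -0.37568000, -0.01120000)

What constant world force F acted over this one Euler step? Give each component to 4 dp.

F = (-0.6000, -0.1000, -3.3000)

velocity change Δv = (-0.04800000, -0.00800000, -0.26400000)
F = m·Δv/dt = (-0.6000, -0.1000, -3.3000)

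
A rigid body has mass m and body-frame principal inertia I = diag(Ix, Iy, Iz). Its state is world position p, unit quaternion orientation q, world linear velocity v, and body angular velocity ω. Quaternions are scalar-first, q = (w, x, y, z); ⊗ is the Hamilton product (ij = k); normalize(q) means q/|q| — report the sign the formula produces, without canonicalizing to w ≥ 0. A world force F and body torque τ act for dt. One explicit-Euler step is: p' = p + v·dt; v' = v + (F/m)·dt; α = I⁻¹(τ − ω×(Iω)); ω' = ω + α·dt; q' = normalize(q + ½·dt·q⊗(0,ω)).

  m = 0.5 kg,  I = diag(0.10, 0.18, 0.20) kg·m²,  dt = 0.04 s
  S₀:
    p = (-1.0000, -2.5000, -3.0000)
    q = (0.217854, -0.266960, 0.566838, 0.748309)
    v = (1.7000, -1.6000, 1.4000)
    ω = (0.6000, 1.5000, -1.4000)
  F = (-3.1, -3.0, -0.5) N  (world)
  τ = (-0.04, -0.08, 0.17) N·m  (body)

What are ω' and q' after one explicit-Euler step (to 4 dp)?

ω' = (0.6008, 1.4636, -1.3804)
q' = (0.2248, -0.3024, 0.5744, 0.7267)

precession coupling ω×(Iω) = (-0.0420, 0.0840, 0.0720)
angular accel α = (0.0200, -0.9111, 0.4900)
ω + α·dt = (0.6008, 1.4636, -1.3804)
2q̇ = q⊗(0,ω) = (0.3575516, -1.7853243, 0.4020224, -1.0455384)
q' = normalize(q + ½dt·q⊗(0,ω)) = (0.2248, -0.3024, 0.5744, 0.7267)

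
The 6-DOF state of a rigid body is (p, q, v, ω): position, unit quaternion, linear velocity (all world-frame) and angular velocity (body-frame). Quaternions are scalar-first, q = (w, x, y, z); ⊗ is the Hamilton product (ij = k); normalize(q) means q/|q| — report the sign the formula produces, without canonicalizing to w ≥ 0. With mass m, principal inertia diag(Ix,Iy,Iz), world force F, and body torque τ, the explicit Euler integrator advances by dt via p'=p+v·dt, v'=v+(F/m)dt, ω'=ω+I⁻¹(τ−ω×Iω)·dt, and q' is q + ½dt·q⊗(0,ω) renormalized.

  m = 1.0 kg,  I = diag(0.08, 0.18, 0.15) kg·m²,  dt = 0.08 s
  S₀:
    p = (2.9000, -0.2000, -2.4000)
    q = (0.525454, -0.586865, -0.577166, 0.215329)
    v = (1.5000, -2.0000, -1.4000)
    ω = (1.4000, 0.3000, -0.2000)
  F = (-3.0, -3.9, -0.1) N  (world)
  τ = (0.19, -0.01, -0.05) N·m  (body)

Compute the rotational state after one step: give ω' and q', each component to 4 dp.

ω' = (1.5882, 0.2868, -0.2491)
q' = (0.5660, -0.5545, -0.5626, 0.2360)

ω×(Iω) gyroscopic = (0.0018, 0.0196, 0.0420)
(τ − ω×Iω)/I = (2.3525, -0.1644, -0.6133)
ω + α·dt = (1.5882, 0.2868, -0.2491)
q⊗(0,ω) = (1.0378266, 0.7864701, 0.3417238, 0.5268821)
q + ½dt·q⊗(0,ω), renormalized = (0.5660, -0.5545, -0.5626, 0.2360)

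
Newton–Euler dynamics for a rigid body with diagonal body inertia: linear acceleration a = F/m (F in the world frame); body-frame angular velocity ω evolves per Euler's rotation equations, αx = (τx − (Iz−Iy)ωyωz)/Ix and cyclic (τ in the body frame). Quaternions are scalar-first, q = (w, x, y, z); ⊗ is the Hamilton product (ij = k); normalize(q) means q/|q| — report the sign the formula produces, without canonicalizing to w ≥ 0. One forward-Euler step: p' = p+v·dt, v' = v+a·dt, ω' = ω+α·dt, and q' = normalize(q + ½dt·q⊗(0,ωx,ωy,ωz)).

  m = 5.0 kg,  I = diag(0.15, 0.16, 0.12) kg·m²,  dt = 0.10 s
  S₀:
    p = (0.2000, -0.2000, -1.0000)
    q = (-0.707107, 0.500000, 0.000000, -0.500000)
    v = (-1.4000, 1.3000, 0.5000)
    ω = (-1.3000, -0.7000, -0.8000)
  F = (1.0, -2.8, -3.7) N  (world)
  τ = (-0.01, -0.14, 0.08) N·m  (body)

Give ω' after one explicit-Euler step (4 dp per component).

(τ − ω×Iω)/I = (0.0827, -1.0700, 0.5908)
ω + α·dt = (-1.2917, -0.8070, -0.7409)

ω' = (-1.2917, -0.8070, -0.7409)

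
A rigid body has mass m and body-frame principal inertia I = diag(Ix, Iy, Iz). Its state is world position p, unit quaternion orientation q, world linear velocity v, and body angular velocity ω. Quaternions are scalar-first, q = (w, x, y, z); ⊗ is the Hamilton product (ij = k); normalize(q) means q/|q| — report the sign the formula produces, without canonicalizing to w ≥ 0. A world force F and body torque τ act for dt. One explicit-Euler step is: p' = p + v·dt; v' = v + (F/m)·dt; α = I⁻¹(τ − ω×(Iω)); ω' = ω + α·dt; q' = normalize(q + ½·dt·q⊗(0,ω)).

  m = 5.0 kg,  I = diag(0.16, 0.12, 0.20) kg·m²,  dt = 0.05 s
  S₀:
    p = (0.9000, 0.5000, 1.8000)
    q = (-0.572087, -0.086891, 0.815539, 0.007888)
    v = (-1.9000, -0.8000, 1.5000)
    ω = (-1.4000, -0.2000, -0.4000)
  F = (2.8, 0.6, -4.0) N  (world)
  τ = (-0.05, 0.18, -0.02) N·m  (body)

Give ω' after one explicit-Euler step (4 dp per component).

gyro term ω×Iω = (0.0064, -0.0224, -0.0112)
angular accel α = (-0.3525, 1.6867, -0.0440)
ω' = ω + α·dt = (-1.4176, -0.1157, -0.4022)

ω' = (-1.4176, -0.1157, -0.4022)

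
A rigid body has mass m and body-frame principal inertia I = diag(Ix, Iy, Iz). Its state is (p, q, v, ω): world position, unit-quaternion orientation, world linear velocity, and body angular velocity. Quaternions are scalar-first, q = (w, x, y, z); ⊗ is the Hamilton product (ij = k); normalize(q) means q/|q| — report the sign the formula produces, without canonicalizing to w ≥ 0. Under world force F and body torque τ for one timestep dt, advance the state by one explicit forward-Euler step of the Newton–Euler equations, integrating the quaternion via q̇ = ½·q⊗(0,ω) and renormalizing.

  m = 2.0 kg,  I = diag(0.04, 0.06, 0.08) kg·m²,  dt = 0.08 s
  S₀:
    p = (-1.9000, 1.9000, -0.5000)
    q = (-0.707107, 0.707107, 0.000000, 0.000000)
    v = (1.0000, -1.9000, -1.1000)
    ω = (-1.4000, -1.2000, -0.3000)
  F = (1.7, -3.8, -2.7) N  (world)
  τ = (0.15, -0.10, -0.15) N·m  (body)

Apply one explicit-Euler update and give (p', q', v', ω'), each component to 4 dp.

a = F/m = (0.8500, -1.9000, -1.3500)
new position p' = (-1.8200, 1.7480, -0.5880)
v' = v + a·dt = (1.0680, -2.0520, -1.2080)
α = I⁻¹(τ − ω×Iω) = (3.5700, -1.3867, -2.2950)
ω' = ω + α·dt = (-1.1144, -1.3109, -0.4836)
Hamilton product q⊗(0,ω) = (0.9899498, 0.9899498, 1.0606605, -0.6363963)
q' = normalize(q + ½dt·q⊗(0,ω)) = (-0.6657, 0.7446, 0.0423, -0.0254)

p' = (-1.8200, 1.7480, -0.5880)
q' = (-0.6657, 0.7446, 0.0423, -0.0254)
v' = (1.0680, -2.0520, -1.2080)
ω' = (-1.1144, -1.3109, -0.4836)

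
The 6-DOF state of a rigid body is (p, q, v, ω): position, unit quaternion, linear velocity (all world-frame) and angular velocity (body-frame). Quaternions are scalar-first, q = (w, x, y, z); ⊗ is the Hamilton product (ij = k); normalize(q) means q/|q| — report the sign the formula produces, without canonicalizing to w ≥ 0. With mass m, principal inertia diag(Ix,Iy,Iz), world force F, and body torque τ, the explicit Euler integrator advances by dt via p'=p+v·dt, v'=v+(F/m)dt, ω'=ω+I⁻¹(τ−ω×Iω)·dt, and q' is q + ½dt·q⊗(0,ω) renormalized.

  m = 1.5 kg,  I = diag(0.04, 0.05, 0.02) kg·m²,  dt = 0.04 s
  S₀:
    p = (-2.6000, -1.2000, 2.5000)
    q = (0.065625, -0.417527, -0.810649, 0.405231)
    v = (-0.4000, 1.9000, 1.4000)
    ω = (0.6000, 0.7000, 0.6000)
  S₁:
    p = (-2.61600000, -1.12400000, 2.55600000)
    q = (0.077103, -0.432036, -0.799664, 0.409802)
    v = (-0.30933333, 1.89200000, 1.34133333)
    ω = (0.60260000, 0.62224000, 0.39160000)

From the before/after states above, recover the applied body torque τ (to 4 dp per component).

Δω = ω₁−ω₀ = (0.00260000, -0.07776000, -0.20840000)
gyro term ω₀×Iω₀ = (-0.0126, 0.0072, 0.0042)
applied torque τ = (-0.0100, -0.0900, -0.1000)

τ = (-0.0100, -0.0900, -0.1000)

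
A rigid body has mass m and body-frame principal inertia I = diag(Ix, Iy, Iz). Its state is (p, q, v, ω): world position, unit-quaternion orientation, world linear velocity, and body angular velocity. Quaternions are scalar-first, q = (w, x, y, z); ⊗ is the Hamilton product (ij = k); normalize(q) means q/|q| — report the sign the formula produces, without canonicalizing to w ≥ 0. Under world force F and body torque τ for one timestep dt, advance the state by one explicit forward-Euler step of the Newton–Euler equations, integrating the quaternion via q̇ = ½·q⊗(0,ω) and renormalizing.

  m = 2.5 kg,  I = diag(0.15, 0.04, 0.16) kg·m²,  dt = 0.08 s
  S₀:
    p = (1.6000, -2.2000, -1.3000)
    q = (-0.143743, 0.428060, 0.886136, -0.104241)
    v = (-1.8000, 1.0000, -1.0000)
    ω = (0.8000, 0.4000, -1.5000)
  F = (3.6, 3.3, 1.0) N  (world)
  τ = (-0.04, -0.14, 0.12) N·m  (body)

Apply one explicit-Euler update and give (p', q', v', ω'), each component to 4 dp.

precession coupling ω×(Iω) = (-0.0720, 0.0120, -0.0352)
angular accel α = (0.2133, -3.8000, 0.9700)
new body rate ω' = (0.8171, 0.0960, -1.4224)
2q̇ = q⊗(0,ω) = (-0.8532639, -1.4025020, 0.5012000, -0.3220703)
updated quaternion q' = (-0.1774, 0.3711, 0.9040, -0.1168)
p + v·dt = (1.4560, -2.1200, -1.3800)
v + (F/m)dt = (-1.6848, 1.1056, -0.9680)

p' = (1.4560, -2.1200, -1.3800)
q' = (-0.1774, 0.3711, 0.9040, -0.1168)
v' = (-1.6848, 1.1056, -0.9680)
ω' = (0.8171, 0.0960, -1.4224)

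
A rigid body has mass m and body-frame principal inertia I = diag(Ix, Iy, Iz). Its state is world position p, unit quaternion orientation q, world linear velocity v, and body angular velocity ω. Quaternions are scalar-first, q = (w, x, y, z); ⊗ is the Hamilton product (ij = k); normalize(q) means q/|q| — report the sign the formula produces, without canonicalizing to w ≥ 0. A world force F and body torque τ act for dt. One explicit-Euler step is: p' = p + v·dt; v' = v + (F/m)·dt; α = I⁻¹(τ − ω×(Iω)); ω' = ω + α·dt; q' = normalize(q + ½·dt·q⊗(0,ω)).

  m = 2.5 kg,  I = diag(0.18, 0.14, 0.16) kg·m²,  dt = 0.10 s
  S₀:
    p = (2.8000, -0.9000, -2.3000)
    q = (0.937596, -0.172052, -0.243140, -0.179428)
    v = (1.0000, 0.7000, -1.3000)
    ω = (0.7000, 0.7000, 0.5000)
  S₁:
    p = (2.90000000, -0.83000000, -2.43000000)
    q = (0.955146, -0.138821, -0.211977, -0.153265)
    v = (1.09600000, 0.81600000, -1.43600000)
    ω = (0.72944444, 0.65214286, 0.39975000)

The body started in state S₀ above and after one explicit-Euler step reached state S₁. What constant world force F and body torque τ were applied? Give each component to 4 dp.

F = (2.4000, 2.9000, -3.4000)
τ = (0.0600, -0.0600, -0.1800)

v₁ − v₀ = (0.09600000, 0.11600000, -0.13600000)
F = m·Δv/dt = (2.4000, 2.9000, -3.4000)
ω₁ − ω₀ = (0.02944444, -0.04785714, -0.10025000)
precession coupling = (0.0070, 0.0070, -0.0196)
τ = I·(Δω/dt) + ω₀×(Iω₀) = (0.0600, -0.0600, -0.1800)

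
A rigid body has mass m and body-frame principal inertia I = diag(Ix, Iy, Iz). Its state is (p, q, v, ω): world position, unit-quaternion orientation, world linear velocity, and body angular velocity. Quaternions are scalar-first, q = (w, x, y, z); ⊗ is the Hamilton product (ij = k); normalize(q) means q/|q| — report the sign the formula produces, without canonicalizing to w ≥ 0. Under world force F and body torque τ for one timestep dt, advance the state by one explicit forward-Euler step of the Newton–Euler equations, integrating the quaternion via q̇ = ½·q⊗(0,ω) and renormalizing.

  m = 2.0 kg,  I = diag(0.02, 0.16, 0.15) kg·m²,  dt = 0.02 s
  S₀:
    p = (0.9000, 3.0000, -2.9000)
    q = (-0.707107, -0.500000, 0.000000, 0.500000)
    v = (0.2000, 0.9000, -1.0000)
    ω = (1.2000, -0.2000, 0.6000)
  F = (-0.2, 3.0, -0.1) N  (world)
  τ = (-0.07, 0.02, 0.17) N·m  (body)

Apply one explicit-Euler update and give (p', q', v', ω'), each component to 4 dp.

p' = (0.9040, 3.0180, -2.9200)
q' = (-0.7040, -0.5074, 0.0104, 0.4967)
v' = (0.1980, 0.9300, -1.0010)
ω' = (1.1288, -0.1858, 0.6271)

a = (-0.1000, 1.5000, -0.0500)
new position p' = (0.9040, 3.0180, -2.9200)
v + (F/m)dt = (0.1980, 0.9300, -1.0010)
α = I⁻¹(τ − ω×Iω) = (-3.5600, 0.7100, 1.3573)
new body rate ω' = (1.1288, -0.1858, 0.6271)
2q̇ = q⊗(0,ω) = (0.3000000, -0.7485284, 1.0414214, -0.3242642)
q' = normalize(q + ½dt·q⊗(0,ω)) = (-0.7040, -0.5074, 0.0104, 0.4967)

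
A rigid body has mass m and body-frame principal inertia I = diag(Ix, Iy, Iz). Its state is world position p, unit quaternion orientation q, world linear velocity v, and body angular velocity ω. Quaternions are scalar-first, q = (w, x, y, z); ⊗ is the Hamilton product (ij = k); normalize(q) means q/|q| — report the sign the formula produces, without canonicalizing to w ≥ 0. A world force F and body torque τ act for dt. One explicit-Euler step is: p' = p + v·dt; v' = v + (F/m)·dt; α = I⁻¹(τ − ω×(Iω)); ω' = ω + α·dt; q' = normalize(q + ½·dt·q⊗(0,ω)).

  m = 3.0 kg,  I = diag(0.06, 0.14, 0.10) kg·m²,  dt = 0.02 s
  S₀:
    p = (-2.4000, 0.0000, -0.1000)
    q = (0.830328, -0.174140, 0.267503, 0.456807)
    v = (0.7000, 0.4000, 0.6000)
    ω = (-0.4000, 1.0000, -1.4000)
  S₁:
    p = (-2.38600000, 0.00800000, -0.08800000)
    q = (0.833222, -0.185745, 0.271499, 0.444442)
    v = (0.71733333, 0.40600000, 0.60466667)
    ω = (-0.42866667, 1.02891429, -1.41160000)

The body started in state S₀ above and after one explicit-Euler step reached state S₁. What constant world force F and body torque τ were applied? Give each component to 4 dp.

v₁ − v₀ = (0.01733333, 0.00600000, 0.00466667)
F = m·Δv/dt = (2.6000, 0.9000, 0.7000)
ω₁ − ω₀ = (-0.02866667, 0.02891429, -0.01160000)
applied torque τ = (-0.0300, 0.1800, -0.0900)

F = (2.6000, 0.9000, 0.7000)
τ = (-0.0300, 0.1800, -0.0900)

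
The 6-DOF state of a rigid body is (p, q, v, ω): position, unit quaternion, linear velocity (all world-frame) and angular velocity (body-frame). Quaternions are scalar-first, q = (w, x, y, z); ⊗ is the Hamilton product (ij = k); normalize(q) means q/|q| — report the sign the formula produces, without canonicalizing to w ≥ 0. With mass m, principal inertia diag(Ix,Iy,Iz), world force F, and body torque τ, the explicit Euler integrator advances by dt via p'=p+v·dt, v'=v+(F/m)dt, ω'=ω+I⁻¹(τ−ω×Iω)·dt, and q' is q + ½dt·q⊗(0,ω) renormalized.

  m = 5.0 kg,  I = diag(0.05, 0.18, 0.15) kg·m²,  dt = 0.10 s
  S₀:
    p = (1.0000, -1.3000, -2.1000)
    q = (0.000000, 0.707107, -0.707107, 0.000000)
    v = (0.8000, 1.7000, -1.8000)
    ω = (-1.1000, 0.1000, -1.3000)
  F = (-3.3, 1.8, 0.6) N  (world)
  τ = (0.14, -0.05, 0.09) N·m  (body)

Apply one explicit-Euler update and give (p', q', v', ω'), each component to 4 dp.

p' = (1.0800, -1.1300, -2.2800)
q' = (0.0423, 0.7503, -0.6588, -0.0352)
v' = (0.7340, 1.7360, -1.7880)
ω' = (-0.8278, 0.1517, -1.2305)

gyro term ω×Iω = (0.0039, -0.1430, -0.0143)
α = I⁻¹(τ − ω×Iω) = (2.7220, 0.5167, 0.6953)
ω + α·dt = (-0.8278, 0.1517, -1.2305)
2q̇ = q⊗(0,ω) = (0.8485284, 0.9192391, 0.9192391, -0.7071070)
updated quaternion q' = (0.0423, 0.7503, -0.6588, -0.0352)
linear accel F/m = (-0.6600, 0.3600, 0.1200)
new position p' = (1.0800, -1.1300, -2.2800)
v' = v + a·dt = (0.7340, 1.7360, -1.7880)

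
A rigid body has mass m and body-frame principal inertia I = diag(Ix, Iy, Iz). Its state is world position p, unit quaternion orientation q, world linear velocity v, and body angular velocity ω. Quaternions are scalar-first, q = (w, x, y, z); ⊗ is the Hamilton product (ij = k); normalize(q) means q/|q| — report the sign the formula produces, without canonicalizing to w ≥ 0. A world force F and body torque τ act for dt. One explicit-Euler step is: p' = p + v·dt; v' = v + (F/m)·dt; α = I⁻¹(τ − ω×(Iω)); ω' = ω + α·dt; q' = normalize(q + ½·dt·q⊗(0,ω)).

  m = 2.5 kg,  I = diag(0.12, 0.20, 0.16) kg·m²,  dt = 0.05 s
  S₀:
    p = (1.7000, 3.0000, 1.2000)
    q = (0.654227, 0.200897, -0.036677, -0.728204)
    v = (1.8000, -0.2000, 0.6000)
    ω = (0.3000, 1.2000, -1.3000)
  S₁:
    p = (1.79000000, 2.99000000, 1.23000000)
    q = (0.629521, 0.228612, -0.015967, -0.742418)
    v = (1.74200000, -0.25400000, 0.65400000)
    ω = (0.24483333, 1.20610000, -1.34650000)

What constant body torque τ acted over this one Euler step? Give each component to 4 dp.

τ = (-0.0700, 0.0400, -0.1200)

rate change Δω = (-0.05516667, 0.00610000, -0.04650000)
applied torque τ = (-0.0700, 0.0400, -0.1200)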